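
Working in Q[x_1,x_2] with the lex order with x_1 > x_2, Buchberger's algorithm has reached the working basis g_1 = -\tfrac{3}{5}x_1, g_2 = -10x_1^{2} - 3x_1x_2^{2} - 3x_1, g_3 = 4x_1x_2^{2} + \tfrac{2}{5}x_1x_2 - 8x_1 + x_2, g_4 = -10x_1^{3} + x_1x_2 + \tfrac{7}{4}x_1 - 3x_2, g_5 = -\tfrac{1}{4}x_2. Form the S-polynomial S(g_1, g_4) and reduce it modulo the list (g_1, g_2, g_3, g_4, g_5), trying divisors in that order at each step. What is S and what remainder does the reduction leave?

lcm(LM(g_1), LM(g_4)) = x_1^{3}.
S = (lcm/LT(g_1))·g_1 − (lcm/LT(g_4))·g_4 = \tfrac{1}{10}x_1x_2 + \tfrac{7}{40}x_1 - \tfrac{3}{10}x_2.
Reduce S modulo (g_1, g_2, g_3, g_4, g_5) in that order:
  leading term x_1x_2: subtract (-\tfrac{1}{6}x_2)·g_1 from \tfrac{1}{10}x_1x_2 + \tfrac{7}{40}x_1 - \tfrac{3}{10}x_2 → \tfrac{7}{40}x_1 - \tfrac{3}{10}x_2
  leading term x_1: subtract (-\tfrac{7}{24})·g_1 from \tfrac{7}{40}x_1 - \tfrac{3}{10}x_2 → -\tfrac{3}{10}x_2
  leading term x_2: subtract (\tfrac{6}{5})·g_5 from -\tfrac{3}{10}x_2 → 0
The remainder is 0, so this S-polynomial contributes no new basis element.

S(g_1, g_4) = \tfrac{1}{10}x_1x_2 + \tfrac{7}{40}x_1 - \tfrac{3}{10}x_2; remainder on division = 0.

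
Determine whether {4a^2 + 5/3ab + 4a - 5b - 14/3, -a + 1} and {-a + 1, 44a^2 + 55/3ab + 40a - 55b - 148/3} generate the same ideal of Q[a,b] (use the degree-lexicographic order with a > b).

Since reduced Gröbner bases are canonical representatives of ideals under a given ordering, it suffices to compute and compare them.
Buchberger on the first generating set:
f_1 = 4a^2 + 5/3ab + 4a - 5b - 14/3, LT = a^2.
f_2 = -a + 1, LT = a.

S(f_1,f_2): lcm = a^2. S = 5/12ab + 2a - 5/4b - 7/6.
  reduce S modulo (f_1, f_2):
  remainder -5/6b + 5/6 ≠ 0; add g_3 = -5/6b + 5/6 to the basis.

The other S-polynomials (S(f_1,g_3), S(f_2,g_3)) all reduce to 0 modulo the current basis, so we have a Gröbner basis.
Inter-reduce: drop elements whose leading term is divisible by another's, tail-reduce, and make monic.
Reduced Gröbner basis: {a - 1, b - 1}.

Buchberger on the second generating set:
h_1 = -a + 1, LT = a.
h_2 = 44a^2 + 55/3ab + 40a - 55b - 148/3, LT = a^2.

S(h_1,h_2): lcm = a^2. S = -5/12ab - 21/11a + 5/4b + 37/33.
  reduce S modulo (h_1, h_2):
  remainder 5/6b - 26/33 ≠ 0; add k_3 = 5/6b - 26/33 to the basis.

The other S-polynomials (S(h_1,k_3), S(h_2,k_3)) all reduce to 0 modulo the current basis, so we have a Gröbner basis.
Inter-reduce: drop elements whose leading term is divisible by another's, tail-reduce, and make monic.
Reduced Gröbner basis: {a - 1, b - 52/55}.

The bases are distinct; the ideals are different.

No, the ideals differ.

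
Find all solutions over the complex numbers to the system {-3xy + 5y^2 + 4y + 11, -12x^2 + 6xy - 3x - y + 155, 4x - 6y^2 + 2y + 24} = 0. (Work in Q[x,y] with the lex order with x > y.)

{(-4, -1)}

Compute a lex Gröbner basis by Buchberger's algorithm.
f_1 = -3xy + 5y^2 + 4y + 11, LT = xy.
f_2 = -12x^2 + 6xy - 3x - y + 155, LT = x^2.
f_3 = 4x - 6y^2 + 2y + 24, LT = x.

S(f_1,f_2): lcm = x^2y. S = -7/6xy^2 - 19/12xy - 11/3x - 1/12y^2 + 155/12y.
  reduce S modulo (f_1, f_2, f_3):
  remainder -35/18y^3 - 88/9y^2 + 301/36y + 583/36 ≠ 0; add h_4 = -35/18y^3 - 88/9y^2 + 301/36y + 583/36 to the basis.

S(f_1,f_3): lcm = xy. S = 3/2y^3 - 13/6y^2 - 22/3y - 11/3.
  reduce S modulo (f_1, f_2, f_3, h_4):
  remainder -2039/210y^2 - 53/60y + 3707/420 ≠ 0; add h_5 = -2039/210y^2 - 53/60y + 3707/420 to the basis.

S(f_2,f_3): lcm = x^2. S = 3/2xy^2 - xy - 23/4x + 1/12y - 155/12.
  reduce S modulo (f_1, f_2, f_3, h_4, h_5):
  remainder 1935227/97872y + 1935227/97872 ≠ 0; add h_6 = 1935227/97872y + 1935227/97872 to the basis.

The other S-polynomials (S(f_1,h_4), S(f_2,h_4), S(f_3,h_4), S(f_1,h_5), S(f_2,h_5), S(f_3,h_5), S(h_4,h_5), S(f_1,h_6), S(f_2,h_6), S(f_3,h_6), S(h_4,h_6), S(h_5,h_6)) all reduce to 0 modulo the current basis, so we have a Gröbner basis.
Inter-reduce: drop elements whose leading term is divisible by another's, tail-reduce, and make monic.
Reduced Gröbner basis: {x + 4, y + 1}.

Elimination: the polynomial y + 1 lies in the elimination ideal for y, so y ∈ {-1}. For each such y, the remaining basis elements (now univariate) give the rest of the solution.
  y = -1: the earlier basis element becomes x + 4 = 0, giving x = -4 — point (-4, -1).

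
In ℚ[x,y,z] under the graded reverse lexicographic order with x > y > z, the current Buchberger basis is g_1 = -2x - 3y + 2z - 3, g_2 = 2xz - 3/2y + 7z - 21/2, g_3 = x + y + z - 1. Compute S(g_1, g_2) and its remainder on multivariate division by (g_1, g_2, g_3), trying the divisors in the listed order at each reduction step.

S(g_1, g_2) = 3/2yz - z² + ¾y - 2z + 21/4; remainder on division = 3/2yz - z² + ¾y - 2z + 21/4.

lcm(LM(g_1), LM(g_2)) = xz.
S = (lcm/LT(g_1))·g_1 − (lcm/LT(g_2))·g_2 = 3/2yz - z² + ¾y - 2z + 21/4.
Reduce S modulo (g_1, g_2, g_3) in that order:
  leading term yz: no divisor's leading term divides it; move 3/2yz to the remainder.
  leading term z²: no divisor's leading term divides it; move -z² to the remainder.
  leading term y: no divisor's leading term divides it; move ¾y to the remainder.
  leading term z: no divisor's leading term divides it; move -2z to the remainder.
  leading term 1: no divisor's leading term divides it; move 21/4 to the remainder.
The remainder 3/2yz - z² + ¾y - 2z + 21/4 is nonzero, so it would be added as the next basis element.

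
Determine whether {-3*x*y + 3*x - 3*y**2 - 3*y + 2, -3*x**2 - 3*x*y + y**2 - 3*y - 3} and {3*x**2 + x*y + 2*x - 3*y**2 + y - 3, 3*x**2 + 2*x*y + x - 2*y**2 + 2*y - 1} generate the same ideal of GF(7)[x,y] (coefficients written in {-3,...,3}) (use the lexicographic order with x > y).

Since reduced Gröbner bases are canonical representatives of ideals under a given ordering, it suffices to compute and compare them.
Buchberger on the first generating set:
f_1 = -3*x*y + 3*x - 3*y**2 - 3*y + 2, LT = x*y.
f_2 = -3*x**2 - 3*x*y + y**2 - 3*y - 3, LT = x**2.

S(f_1,f_2): lcm = x**2*y. S = -x**2 + x*y - 3*x - 2*y**3 - y**2 - y.
  leading term x**2: subtract (-2)·f_2 from -x**2 + x*y - 3*x - 2*y**3 - y**2 - y → 2*x*y - 3*x - 2*y**3 + y**2 + 1
  leading term x*y: subtract (-3)·f_1 from 2*x*y - 3*x - 2*y**3 + y**2 + 1 → -x - 2*y**3 - y**2 - 2*y
  leading term x: no divisor's leading term divides it; move -x to the remainder.
  leading term y**3: no divisor's leading term divides it; move -2*y**3 to the remainder.
  leading term y**2: no divisor's leading term divides it; move -y**2 to the remainder.
  leading term y: no divisor's leading term divides it; move -2*y to the remainder.
  remainder -x - 2*y**3 - y**2 - 2*y ≠ 0; add g_3 = -x - 2*y**3 - y**2 - 2*y to the basis.

S(f_1,g_3): lcm = x*y. S = -x - 2*y**4 - y**3 - y**2 + y - 3.
  leading term x: subtract (1)·g_3 from -x - 2*y**4 - y**3 - y**2 + y - 3 → -2*y**4 + y**3 + 3*y - 3
  leading term y**4: no divisor's leading term divides it; move -2*y**4 to the remainder.
  leading term y**3: no divisor's leading term divides it; move y**3 to the remainder.
  leading term y: no divisor's leading term divides it; move 3*y to the remainder.
  leading term 1: no divisor's leading term divides it; move -3 to the remainder.
  remainder -2*y**4 + y**3 + 3*y - 3 ≠ 0; add g_4 = -2*y**4 + y**3 + 3*y - 3 to the basis.

The other S-polynomials (S(f_2,g_3), S(f_1,g_4), S(f_2,g_4), S(g_3,g_4)) all reduce to 0 modulo the current basis, so we have a Gröbner basis.
Inter-reduce: drop elements whose leading term is divisible by another's, tail-reduce, and make monic.
Reduced Gröbner basis: {x + 2*y**3 + y**2 + 2*y, y**4 + 3*y**3 + 2*y - 2}.

Buchberger on the second generating set:
h_1 = 3*x**2 + x*y + 2*x - 3*y**2 + y - 3, LT = x**2.
h_2 = 3*x**2 + 2*x*y + x - 2*y**2 + 2*y - 1, LT = x**2.

S(h_1,h_2): lcm = x**2. S = 2*x*y - 2*x + 2*y**2 + 2*y - 3.
  leading term x*y: no divisor's leading term divides it; move 2*x*y to the remainder.
  leading term x: no divisor's leading term divides it; move -2*x to the remainder.
  leading term y**2: no divisor's leading term divides it; move 2*y**2 to the remainder.
  leading term y: no divisor's leading term divides it; move 2*y to the remainder.
  leading term 1: no divisor's leading term divides it; move -3 to the remainder.
  remainder 2*x*y - 2*x + 2*y**2 + 2*y - 3 ≠ 0; add k_3 = 2*x*y - 2*x + 2*y**2 + 2*y - 3 to the basis.

S(h_1,k_3): lcm = x**2*y. S = x**2 - 3*x*y**2 + 2*x*y - 2*x - y**3 - 2*y**2 - y.
  leading term x**2: subtract (-2)·h_1 from x**2 - 3*x*y**2 + 2*x*y - 2*x - y**3 - 2*y**2 - y → -3*x*y**2 - 3*x*y + 2*x - y**3 - y**2 + y + 1
  leading term x*y**2: subtract (2*y)·k_3 from -3*x*y**2 - 3*x*y + 2*x - y**3 - y**2 + y + 1 → x*y + 2*x + 2*y**3 + 2*y**2 + 1
  leading term x*y: subtract (-3)·k_3 from x*y + 2*x + 2*y**3 + 2*y**2 + 1 → 3*x + 2*y**3 + y**2 - y - 1
  leading term x: no divisor's leading term divides it; move 3*x to the remainder.
  leading term y**3: no divisor's leading term divides it; move 2*y**3 to the remainder.
  leading term y**2: no divisor's leading term divides it; move y**2 to the remainder.
  leading term y: no divisor's leading term divides it; move -y to the remainder.
  leading term 1: no divisor's leading term divides it; move -1 to the remainder.
  remainder 3*x + 2*y**3 + y**2 - y - 1 ≠ 0; add k_4 = 3*x + 2*y**3 + y**2 - y - 1 to the basis.

S(h_1,k_4): lcm = x**2. S = -3*x*y**3 + 2*x*y**2 + 3*x*y + x - y**2 - 2*y - 1.
  leading term x*y**3: subtract (2*y**2)·k_3 from -3*x*y**3 + 2*x*y**2 + 3*x*y + x - y**2 - 2*y - 1 → -x*y**2 + 3*x*y + x + 3*y**4 + 3*y**3 - 2*y**2 - 2*y - 1
  leading term x*y**2: subtract (3*y)·k_3 from -x*y**2 + 3*x*y + x + 3*y**4 + 3*y**3 - 2*y**2 - 2*y - 1 → 2*x*y + x + 3*y**4 - 3*y**3 - y**2 - 1
  leading term x*y: subtract (1)·k_3 from 2*x*y + x + 3*y**4 - 3*y**3 - y**2 - 1 → 3*x + 3*y**4 - 3*y**3 - 3*y**2 - 2*y + 2
  leading term x: subtract (1)·k_4 from 3*x + 3*y**4 - 3*y**3 - 3*y**2 - 2*y + 2 → 3*y**4 + 2*y**3 + 3*y**2 - y + 3
  leading term y**4: no divisor's leading term divides it; move 3*y**4 to the remainder.
  leading term y**3: no divisor's leading term divides it; move 2*y**3 to the remainder.
  leading term y**2: no divisor's leading term divides it; move 3*y**2 to the remainder.
  leading term y: no divisor's leading term divides it; move -y to the remainder.
  leading term 1: no divisor's leading term divides it; move 3 to the remainder.
  remainder 3*y**4 + 2*y**3 + 3*y**2 - y + 3 ≠ 0; add k_5 = 3*y**4 + 2*y**3 + 3*y**2 - y + 3 to the basis.

The other S-polynomials (S(h_2,k_3), S(h_2,k_4), S(k_3,k_4), S(h_1,k_5), S(h_2,k_5), S(k_3,k_5), S(k_4,k_5)) all reduce to 0 modulo the current basis, so we have a Gröbner basis.
Inter-reduce: drop elements whose leading term is divisible by another's, tail-reduce, and make monic.
Reduced Gröbner basis: {x + 3*y**3 - 2*y**2 + 2*y + 2, y**4 + 3*y**3 + y**2 + 2*y + 1}.

These differ, so the ideals are not equal.
The choice of monomial ordering does not affect the verdict — as long as both bases are computed under the same ordering, their equality decides ideal equality.

No, the ideals differ.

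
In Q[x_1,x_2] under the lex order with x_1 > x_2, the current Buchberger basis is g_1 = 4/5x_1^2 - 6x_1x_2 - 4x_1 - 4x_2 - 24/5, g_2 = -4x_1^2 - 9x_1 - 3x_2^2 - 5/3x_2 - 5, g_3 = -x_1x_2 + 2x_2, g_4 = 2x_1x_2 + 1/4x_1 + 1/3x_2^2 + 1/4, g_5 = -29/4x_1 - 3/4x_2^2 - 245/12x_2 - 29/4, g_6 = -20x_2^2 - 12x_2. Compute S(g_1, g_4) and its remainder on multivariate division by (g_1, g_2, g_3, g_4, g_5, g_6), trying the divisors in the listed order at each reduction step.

S(g_1, g_4) = -1/8x_1^2 - 23/3x_1x_2^2 - 5x_1x_2 - 1/8x_1 - 5x_2^2 - 6x_2; remainder on division = -614/145x_2.

lcm(LM(g_1), LM(g_4)) = x_1^2x_2.
S = (lcm/LT(g_1))·g_1 − (lcm/LT(g_4))·g_4 = -1/8x_1^2 - 23/3x_1x_2^2 - 5x_1x_2 - 1/8x_1 - 5x_2^2 - 6x_2.
Reduce S modulo (g_1, g_2, g_3, g_4, g_5, g_6) in that order:
  leading term x_1^2: subtract (-5/32)·g_1 from -1/8x_1^2 - 23/3x_1x_2^2 - 5x_1x_2 - 1/8x_1 - 5x_2^2 - 6x_2 → -23/3x_1x_2^2 - 95/16x_1x_2 - 3/4x_1 - 5x_2^2 - 53/8x_2 - 3/4
  leading term x_1x_2^2: subtract (23/3x_2)·g_3 from -23/3x_1x_2^2 - 95/16x_1x_2 - 3/4x_1 - 5x_2^2 - 53/8x_2 - 3/4 → -95/16x_1x_2 - 3/4x_1 - 61/3x_2^2 - 53/8x_2 - 3/4
  leading term x_1x_2: subtract (95/16)·g_3 from -95/16x_1x_2 - 3/4x_1 - 61/3x_2^2 - 53/8x_2 - 3/4 → -3/4x_1 - 61/3x_2^2 - 37/2x_2 - 3/4
  leading term x_1: subtract (3/29)·g_5 from -3/4x_1 - 61/3x_2^2 - 37/2x_2 - 3/4 → -7049/348x_2^2 - 1901/116x_2
  leading term x_2^2: subtract (7049/6960)·g_6 from -7049/348x_2^2 - 1901/116x_2 → -614/145x_2
  leading term x_2: no divisor's leading term divides it; move -614/145x_2 to the remainder.
The remainder -614/145x_2 is nonzero, so it would be added as the next basis element.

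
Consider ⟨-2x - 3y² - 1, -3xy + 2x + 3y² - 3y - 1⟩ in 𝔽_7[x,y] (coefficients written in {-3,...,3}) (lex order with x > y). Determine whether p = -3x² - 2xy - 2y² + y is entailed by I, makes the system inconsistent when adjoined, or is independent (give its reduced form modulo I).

First compute the reduced Gröbner basis of I by Buchberger's algorithm.
f_1 = -2x - 3y² - 1, LT = x.
f_2 = -3xy + 2x + 3y² - 3y - 1, LT = xy.

S(f_1,f_2): lcm = xy. S = 3x - 2y³ + y² + 3y + 2.
  leading term x: subtract (2)·f_1 from 3x - 2y³ + y² + 3y + 2 → -2y³ + 3y - 3
  leading term y³: no divisor's leading term divides it; move -2y³ to the remainder.
  leading term y: no divisor's leading term divides it; move 3y to the remainder.
  leading term 1: no divisor's leading term divides it; move -3 to the remainder.
  remainder -2y³ + 3y - 3 ≠ 0; add h_3 = -2y³ + 3y - 3 to the basis.

The other S-polynomials (S(f_1,h_3), S(f_2,h_3)) all reduce to 0 modulo the current basis, so we have a Gröbner basis.
Inter-reduce: drop elements whose leading term is divisible by another's, tail-reduce, and make monic.
Reduced Gröbner basis: {x - 2y² - 3, y³ + 2y - 2}.
Label its elements g_1 = x - 2y² - 3, g_2 = y³ + 2y - 2.

Reduce p = -3x² - 2xy - 2y² + y modulo G:
  leading term x²: subtract (-3x)·g_1 from -3x² - 2xy - 2y² + y → xy² - 2xy - 2x - 2y² + y
  leading term xy²: subtract (y²)·g_1 from xy² - 2xy - 2x - 2y² + y → -2xy - 2x + 2y⁴ + y² + y
  leading term xy: subtract (-2y)·g_1 from -2xy - 2x + 2y⁴ + y² + y → -2x + 2y⁴ + 3y³ + y² + 2y
  leading term x: subtract (-2)·g_1 from -2x + 2y⁴ + 3y³ + y² + 2y → 2y⁴ + 3y³ - 3y² + 2y + 1
  leading term y⁴: subtract (2y)·g_2 from 2y⁴ + 3y³ - 3y² + 2y + 1 → 3y³ - y + 1
  leading term y³: subtract (3)·g_2 from 3y³ - y + 1 → 0
  normal form = 0.
Since the normal form is 0, p ∈ I.

-3x² - 2xy - 2y² + y lies in I (it reduces to 0).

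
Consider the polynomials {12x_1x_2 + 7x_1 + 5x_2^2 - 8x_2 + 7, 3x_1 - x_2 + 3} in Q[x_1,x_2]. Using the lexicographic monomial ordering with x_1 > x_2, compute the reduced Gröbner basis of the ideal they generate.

f_1 = 12x_1x_2 + 7x_1 + 5x_2^2 - 8x_2 + 7, LT = x_1x_2.
f_2 = 3x_1 - x_2 + 3, LT = x_1.

S(f_1,f_2): lcm = x_1x_2. S = 7/12x_1 + 3/4x_2^2 - 5/3x_2 + 7/12.
  reduce S modulo (f_1, f_2):
  remainder 3/4x_2^2 - 53/36x_2 ≠ 0; add g_3 = 3/4x_2^2 - 53/36x_2 to the basis.

The other S-polynomials (S(f_1,g_3), S(f_2,g_3)) all reduce to 0 modulo the current basis, so we have a Gröbner basis.
Inter-reduce: drop elements whose leading term is divisible by another's, tail-reduce, and make monic.

G = {x_1 - 1/3x_2 + 1, x_2^2 - 53/27x_2}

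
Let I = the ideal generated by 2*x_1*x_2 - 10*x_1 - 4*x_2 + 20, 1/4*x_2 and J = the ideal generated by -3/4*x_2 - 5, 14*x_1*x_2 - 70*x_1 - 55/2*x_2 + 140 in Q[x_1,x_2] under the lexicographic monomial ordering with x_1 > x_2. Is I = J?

No, the ideals differ.

Equality of ideals is decidable: compute both reduced Gröbner bases (unique for the ordering) and check whether they agree.
Buchberger on the first generating set:
f_1 = 2*x_1*x_2 - 10*x_1 - 4*x_2 + 20, LT = x_1*x_2.
f_2 = 1/4*x_2, LT = x_2.

S(f_1,f_2): lcm = x_1*x_2. S = -5*x_1 - 2*x_2 + 10.
  leading term x_1: no divisor's leading term divides it; move -5*x_1 to the remainder.
  leading term x_2: subtract (-8)·f_2 from -2*x_2 + 10 → 10
  leading term 1: no divisor's leading term divides it; move 10 to the remainder.
  remainder -5*x_1 + 10 ≠ 0; add g_3 = -5*x_1 + 10 to the basis.

The other S-polynomials (S(f_1,g_3), S(f_2,g_3)) all reduce to 0 modulo the current basis, so we have a Gröbner basis.
Inter-reduce: drop elements whose leading term is divisible by another's, tail-reduce, and make monic.
Reduced Gröbner basis: {x_1 - 2, x_2}.

Buchberger on the second generating set:
h_1 = -3/4*x_2 - 5, LT = x_2.
h_2 = 14*x_1*x_2 - 70*x_1 - 55/2*x_2 + 140, LT = x_1*x_2.

S(h_1,h_2): lcm = x_1*x_2. S = 35/3*x_1 + 55/28*x_2 - 10.
  leading term x_1: no divisor's leading term divides it; move 35/3*x_1 to the remainder.
  leading term x_2: subtract (-55/21)·h_1 from 55/28*x_2 - 10 → -485/21
  leading term 1: no divisor's leading term divides it; move -485/21 to the remainder.
  remainder 35/3*x_1 - 485/21 ≠ 0; add k_3 = 35/3*x_1 - 485/21 to the basis.

The other S-polynomials (S(h_1,k_3), S(h_2,k_3)) all reduce to 0 modulo the current basis, so we have a Gröbner basis.
Inter-reduce: drop elements whose leading term is divisible by another's, tail-reduce, and make monic.
Reduced Gröbner basis: {x_1 - 97/49, x_2 + 20/3}.

The bases are distinct; the ideals are different.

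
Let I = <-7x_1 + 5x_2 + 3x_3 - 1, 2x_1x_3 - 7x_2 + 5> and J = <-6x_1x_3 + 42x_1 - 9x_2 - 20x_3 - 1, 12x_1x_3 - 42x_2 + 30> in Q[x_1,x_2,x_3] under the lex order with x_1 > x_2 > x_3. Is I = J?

Equality of ideals is decidable: compute both reduced Gröbner bases (unique for the ordering) and check whether they agree.
Buchberger on the first generating set:
f_1 = -7x_1 + 5x_2 + 3x_3 - 1, LT = x_1.
f_2 = 2x_1x_3 - 7x_2 + 5, LT = x_1x_3.

S(f_1,f_2): lcm = x_1x_3. S = -5/7x_2x_3 + 7/2x_2 - 3/7x_3^2 + 1/7x_3 - 5/2.
  reduce S modulo (f_1, f_2):
  remainder -5/7x_2x_3 + 7/2x_2 - 3/7x_3^2 + 1/7x_3 - 5/2 ≠ 0; add g_3 = -5/7x_2x_3 + 7/2x_2 - 3/7x_3^2 + 1/7x_3 - 5/2 to the basis.

The other S-polynomials (S(f_1,g_3), S(f_2,g_3)) all reduce to 0 modulo the current basis, so we have a Gröbner basis.
Inter-reduce: drop elements whose leading term is divisible by another's, tail-reduce, and make monic.
Reduced Gröbner basis: {x_1 - 5/7x_2 - 3/7x_3 + 1/7, x_2x_3 - 49/10x_2 + 3/5x_3^2 - 1/5x_3 + 7/2}.

Buchberger on the second generating set:
h_1 = -6x_1x_3 + 42x_1 - 9x_2 - 20x_3 - 1, LT = x_1x_3.
h_2 = 12x_1x_3 - 42x_2 + 30, LT = x_1x_3.

S(h_1,h_2): lcm = x_1x_3. S = -7x_1 + 5x_2 + 10/3x_3 - 7/3.
  reduce S modulo (h_1, h_2):
  remainder -7x_1 + 5x_2 + 10/3x_3 - 7/3 ≠ 0; add k_3 = -7x_1 + 5x_2 + 10/3x_3 - 7/3 to the basis.

S(h_1,k_3): lcm = x_1x_3. S = -7x_1 + 5/7x_2x_3 + 3/2x_2 + 10/21x_3^2 + 3x_3 + 1/6.
  reduce S modulo (h_1, h_2, k_3):
  remainder 5/7x_2x_3 - 7/2x_2 + 10/21x_3^2 - 1/3x_3 + 5/2 ≠ 0; add k_4 = 5/7x_2x_3 - 7/2x_2 + 10/21x_3^2 - 1/3x_3 + 5/2 to the basis.

The other S-polynomials (S(h_2,k_3), S(h_1,k_4), S(h_2,k_4), S(k_3,k_4)) all reduce to 0 modulo the current basis, so we have a Gröbner basis.
Inter-reduce: drop elements whose leading term is divisible by another's, tail-reduce, and make monic.
Reduced Gröbner basis: {x_1 - 5/7x_2 - 10/21x_3 + 1/3, x_2x_3 - 49/10x_2 + 2/3x_3^2 - 7/15x_3 + 7/2}.

The bases are distinct; the ideals are different.
The same test decides containment: I ⊆ J iff every generator of I reduces to 0 modulo a Gröbner basis of J.

No, the ideals differ.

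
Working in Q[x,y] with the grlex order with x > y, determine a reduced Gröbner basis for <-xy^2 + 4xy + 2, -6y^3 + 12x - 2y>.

G = {xy^2 - 4xy - 2, y^3 - 2x + 1/3y, x^2 - 49/6xy - y - 4}

f_1 = -xy^2 + 4xy + 2, LT = xy^2.
f_2 = -6y^3 + 12x - 2y, LT = y^3.

S(f_1,f_2): lcm = xy^3. S = -4xy^2 + 2x^2 - 1/3xy - 2y.
  leading term xy^2: subtract (4)·f_1 from -4xy^2 + 2x^2 - 1/3xy - 2y → 2x^2 - 49/3xy - 2y - 8
  leading term x^2: no divisor's leading term divides it; move 2x^2 to the remainder.
  leading term xy: no divisor's leading term divides it; move -49/3xy to the remainder.
  leading term y: no divisor's leading term divides it; move -2y to the remainder.
  leading term 1: no divisor's leading term divides it; move -8 to the remainder.
  remainder 2x^2 - 49/3xy - 2y - 8 ≠ 0; add g_3 = 2x^2 - 49/3xy - 2y - 8 to the basis.

The other S-polynomials (S(f_1,g_3), S(f_2,g_3)) all reduce to 0 modulo the current basis, so we have a Gröbner basis.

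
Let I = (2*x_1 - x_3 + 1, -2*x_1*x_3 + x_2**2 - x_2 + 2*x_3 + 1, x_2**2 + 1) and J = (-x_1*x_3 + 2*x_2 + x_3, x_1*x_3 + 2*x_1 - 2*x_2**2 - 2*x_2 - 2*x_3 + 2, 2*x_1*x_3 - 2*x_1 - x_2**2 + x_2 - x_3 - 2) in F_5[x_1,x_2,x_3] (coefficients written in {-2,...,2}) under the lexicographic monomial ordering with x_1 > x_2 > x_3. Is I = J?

Since reduced Gröbner bases are canonical representatives of ideals under a given ordering, it suffices to compute and compare them.
Buchberger on the first generating set:
f_1 = 2*x_1 - x_3 + 1, LT = x_1.
f_2 = -2*x_1*x_3 + x_2**2 - x_2 + 2*x_3 + 1, LT = x_1*x_3.
f_3 = x_2**2 + 1, LT = x_2**2.

S(f_1,f_2): lcm = x_1*x_3. S = -2*x_2**2 + 2*x_2 + 2*x_3**2 - x_3 - 2.
  leading term x_2**2: subtract (-2)·f_3 from -2*x_2**2 + 2*x_2 + 2*x_3**2 - x_3 - 2 → 2*x_2 + 2*x_3**2 - x_3
  leading term x_2: no divisor's leading term divides it; move 2*x_2 to the remainder.
  leading term x_3**2: no divisor's leading term divides it; move 2*x_3**2 to the remainder.
  leading term x_3: no divisor's leading term divides it; move -x_3 to the remainder.
  remainder 2*x_2 + 2*x_3**2 - x_3 ≠ 0; add g_4 = 2*x_2 + 2*x_3**2 - x_3 to the basis.

S(f_3,g_4): lcm = x_2**2. S = -x_2*x_3**2 - 2*x_2*x_3 + 1.
  leading term x_2*x_3**2: subtract (2*x_3**2)·g_4 from -x_2*x_3**2 - 2*x_2*x_3 + 1 → -2*x_2*x_3 + x_3**4 + 2*x_3**3 + 1
  leading term x_2*x_3: subtract (-x_3)·g_4 from -2*x_2*x_3 + x_3**4 + 2*x_3**3 + 1 → x_3**4 - x_3**3 - x_3**2 + 1
  leading term x_3**4: no divisor's leading term divides it; move x_3**4 to the remainder.
  leading term x_3**3: no divisor's leading term divides it; move -x_3**3 to the remainder.
  leading term x_3**2: no divisor's leading term divides it; move -x_3**2 to the remainder.
  leading term 1: no divisor's leading term divides it; move 1 to the remainder.
  remainder x_3**4 - x_3**3 - x_3**2 + 1 ≠ 0; add g_5 = x_3**4 - x_3**3 - x_3**2 + 1 to the basis.

The other S-polynomials (S(f_1,f_3), S(f_2,f_3), S(f_1,g_4), S(f_2,g_4), S(f_1,g_5), S(f_2,g_5), S(f_3,g_5), S(g_4,g_5)) all reduce to 0 modulo the current basis, so we have a Gröbner basis.
Inter-reduce: drop elements whose leading term is divisible by another's, tail-reduce, and make monic.
Reduced Gröbner basis: {x_1 + 2*x_3 - 2, x_2 + x_3**2 + 2*x_3, x_3**4 - x_3**3 - x_3**2 + 1}.

Buchberger on the second generating set:
h_1 = -x_1*x_3 + 2*x_2 + x_3, LT = x_1*x_3.
h_2 = x_1*x_3 + 2*x_1 - 2*x_2**2 - 2*x_2 - 2*x_3 + 2, LT = x_1*x_3.
h_3 = 2*x_1*x_3 - 2*x_1 - x_2**2 + x_2 - x_3 - 2, LT = x_1*x_3.

S(h_1,h_2): lcm = x_1*x_3. S = -2*x_1 + 2*x_2**2 + x_3 - 2.
  leading term x_1: no divisor's leading term divides it; move -2*x_1 to the remainder.
  leading term x_2**2: no divisor's leading term divides it; move 2*x_2**2 to the remainder.
  leading term x_3: no divisor's leading term divides it; move x_3 to the remainder.
  leading term 1: no divisor's leading term divides it; move -2 to the remainder.
  remainder -2*x_1 + 2*x_2**2 + x_3 - 2 ≠ 0; add k_4 = -2*x_1 + 2*x_2**2 + x_3 - 2 to the basis.

S(h_1,h_3): lcm = x_1*x_3. S = x_1 - 2*x_2**2 + 2*x_3 + 1.
  leading term x_1: subtract (2)·k_4 from x_1 - 2*x_2**2 + 2*x_3 + 1 → -x_2**2
  leading term x_2**2: no divisor's leading term divides it; move -x_2**2 to the remainder.
  remainder -x_2**2 ≠ 0; add k_5 = -x_2**2 to the basis.

S(h_1,k_4): lcm = x_1*x_3. S = x_2**2*x_3 - 2*x_2 - 2*x_3**2 - 2*x_3.
  leading term x_2**2*x_3: subtract (-x_3)·k_5 from x_2**2*x_3 - 2*x_2 - 2*x_3**2 - 2*x_3 → -2*x_2 - 2*x_3**2 - 2*x_3
  leading term x_2: no divisor's leading term divides it; move -2*x_2 to the remainder.
  leading term x_3**2: no divisor's leading term divides it; move -2*x_3**2 to the remainder.
  leading term x_3: no divisor's leading term divides it; move -2*x_3 to the remainder.
  remainder -2*x_2 - 2*x_3**2 - 2*x_3 ≠ 0; add k_6 = -2*x_2 - 2*x_3**2 - 2*x_3 to the basis.

S(k_5,k_6): lcm = x_2**2. S = -x_2*x_3**2 - x_2*x_3.
  leading term x_2*x_3**2: subtract (-2*x_3**2)·k_6 from -x_2*x_3**2 - x_2*x_3 → -x_2*x_3 + x_3**4 + x_3**3
  leading term x_2*x_3: subtract (-2*x_3)·k_6 from -x_2*x_3 + x_3**4 + x_3**3 → x_3**4 + 2*x_3**3 + x_3**2
  leading term x_3**4: no divisor's leading term divides it; move x_3**4 to the remainder.
  leading term x_3**3: no divisor's leading term divides it; move 2*x_3**3 to the remainder.
  leading term x_3**2: no divisor's leading term divides it; move x_3**2 to the remainder.
  remainder x_3**4 + 2*x_3**3 + x_3**2 ≠ 0; add k_7 = x_3**4 + 2*x_3**3 + x_3**2 to the basis.

The other S-polynomials (S(h_2,h_3), S(h_2,k_4), S(h_3,k_4), S(h_1,k_5), S(h_2,k_5), S(h_3,k_5), S(k_4,k_5), S(h_1,k_6), S(h_2,k_6), S(h_3,k_6), S(k_4,k_6), S(h_1,k_7), S(h_2,k_7), S(h_3,k_7), S(k_4,k_7), S(k_5,k_7), S(k_6,k_7)) all reduce to 0 modulo the current basis, so we have a Gröbner basis.
Inter-reduce: drop elements whose leading term is divisible by another's, tail-reduce, and make monic.
Reduced Gröbner basis: {x_1 + 2*x_3 + 1, x_2 + x_3**2 + x_3, x_3**4 + 2*x_3**3 + x_3**2}.

The bases are distinct; the ideals are different.

No, the ideals differ.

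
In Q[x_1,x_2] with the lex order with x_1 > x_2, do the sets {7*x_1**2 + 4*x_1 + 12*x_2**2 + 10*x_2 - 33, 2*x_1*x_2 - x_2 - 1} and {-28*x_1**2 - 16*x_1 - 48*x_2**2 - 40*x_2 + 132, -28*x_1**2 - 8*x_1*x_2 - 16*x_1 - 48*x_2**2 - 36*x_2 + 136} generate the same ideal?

Yes, the ideals are equal.

Two ideals are equal iff their reduced Gröbner bases coincide (the reduced basis is unique for a fixed ordering).
Buchberger on the first generating set:
f_1 = 7*x_1**2 + 4*x_1 + 12*x_2**2 + 10*x_2 - 33, LT = x_1**2.
f_2 = 2*x_1*x_2 - x_2 - 1, LT = x_1*x_2.

S(f_1,f_2): lcm = x_1**2*x_2. S = 15/14*x_1*x_2 + 1/2*x_1 + 12/7*x_2**3 + 10/7*x_2**2 - 33/7*x_2.
  leading term x_1*x_2: subtract (15/28)·f_2 from 15/14*x_1*x_2 + 1/2*x_1 + 12/7*x_2**3 + 10/7*x_2**2 - 33/7*x_2 → 1/2*x_1 + 12/7*x_2**3 + 10/7*x_2**2 - 117/28*x_2 + 15/28
  leading term x_1: no divisor's leading term divides it; move 1/2*x_1 to the remainder.
  leading term x_2**3: no divisor's leading term divides it; move 12/7*x_2**3 to the remainder.
  leading term x_2**2: no divisor's leading term divides it; move 10/7*x_2**2 to the remainder.
  leading term x_2: no divisor's leading term divides it; move -117/28*x_2 to the remainder.
  leading term 1: no divisor's leading term divides it; move 15/28 to the remainder.
  remainder 1/2*x_1 + 12/7*x_2**3 + 10/7*x_2**2 - 117/28*x_2 + 15/28 ≠ 0; add g_3 = 1/2*x_1 + 12/7*x_2**3 + 10/7*x_2**2 - 117/28*x_2 + 15/28 to the basis.

S(f_2,g_3): lcm = x_1*x_2. S = -24/7*x_2**4 - 20/7*x_2**3 + 117/14*x_2**2 - 11/7*x_2 - 1/2.
  leading term x_2**4: no divisor's leading term divides it; move -24/7*x_2**4 to the remainder.
  leading term x_2**3: no divisor's leading term divides it; move -20/7*x_2**3 to the remainder.
  leading term x_2**2: no divisor's leading term divides it; move 117/14*x_2**2 to the remainder.
  leading term x_2: no divisor's leading term divides it; move -11/7*x_2 to the remainder.
  leading term 1: no divisor's leading term divides it; move -1/2 to the remainder.
  remainder -24/7*x_2**4 - 20/7*x_2**3 + 117/14*x_2**2 - 11/7*x_2 - 1/2 ≠ 0; add g_4 = -24/7*x_2**4 - 20/7*x_2**3 + 117/14*x_2**2 - 11/7*x_2 - 1/2 to the basis.

The other S-polynomials (S(f_1,g_3), S(f_1,g_4), S(f_2,g_4), S(g_3,g_4)) all reduce to 0 modulo the current basis, so we have a Gröbner basis.
Inter-reduce: drop elements whose leading term is divisible by another's, tail-reduce, and make monic.
Reduced Gröbner basis: {x_1 + 24/7*x_2**3 + 20/7*x_2**2 - 117/14*x_2 + 15/14, x_2**4 + 5/6*x_2**3 - 39/16*x_2**2 + 11/24*x_2 + 7/48}.

Buchberger on the second generating set:
h_1 = -28*x_1**2 - 16*x_1 - 48*x_2**2 - 40*x_2 + 132, LT = x_1**2.
h_2 = -28*x_1**2 - 8*x_1*x_2 - 16*x_1 - 48*x_2**2 - 36*x_2 + 136, LT = x_1**2.

S(h_1,h_2): lcm = x_1**2. S = -2/7*x_1*x_2 + 1/7*x_2 + 1/7.
  leading term x_1*x_2: no divisor's leading term divides it; move -2/7*x_1*x_2 to the remainder.
  leading term x_2: no divisor's leading term divides it; move 1/7*x_2 to the remainder.
  leading term 1: no divisor's leading term divides it; move 1/7 to the remainder.
  remainder -2/7*x_1*x_2 + 1/7*x_2 + 1/7 ≠ 0; add k_3 = -2/7*x_1*x_2 + 1/7*x_2 + 1/7 to the basis.

S(h_1,k_3): lcm = x_1**2*x_2. S = 15/14*x_1*x_2 + 1/2*x_1 + 12/7*x_2**3 + 10/7*x_2**2 - 33/7*x_2.
  leading term x_1*x_2: subtract (-15/4)·k_3 from 15/14*x_1*x_2 + 1/2*x_1 + 12/7*x_2**3 + 10/7*x_2**2 - 33/7*x_2 → 1/2*x_1 + 12/7*x_2**3 + 10/7*x_2**2 - 117/28*x_2 + 15/28
  leading term x_1: no divisor's leading term divides it; move 1/2*x_1 to the remainder.
  leading term x_2**3: no divisor's leading term divides it; move 12/7*x_2**3 to the remainder.
  leading term x_2**2: no divisor's leading term divides it; move 10/7*x_2**2 to the remainder.
  leading term x_2: no divisor's leading term divides it; move -117/28*x_2 to the remainder.
  leading term 1: no divisor's leading term divides it; move 15/28 to the remainder.
  remainder 1/2*x_1 + 12/7*x_2**3 + 10/7*x_2**2 - 117/28*x_2 + 15/28 ≠ 0; add k_4 = 1/2*x_1 + 12/7*x_2**3 + 10/7*x_2**2 - 117/28*x_2 + 15/28 to the basis.

S(k_3,k_4): lcm = x_1*x_2. S = -24/7*x_2**4 - 20/7*x_2**3 + 117/14*x_2**2 - 11/7*x_2 - 1/2.
  leading term x_2**4: no divisor's leading term divides it; move -24/7*x_2**4 to the remainder.
  leading term x_2**3: no divisor's leading term divides it; move -20/7*x_2**3 to the remainder.
  leading term x_2**2: no divisor's leading term divides it; move 117/14*x_2**2 to the remainder.
  leading term x_2: no divisor's leading term divides it; move -11/7*x_2 to the remainder.
  leading term 1: no divisor's leading term divides it; move -1/2 to the remainder.
  remainder -24/7*x_2**4 - 20/7*x_2**3 + 117/14*x_2**2 - 11/7*x_2 - 1/2 ≠ 0; add k_5 = -24/7*x_2**4 - 20/7*x_2**3 + 117/14*x_2**2 - 11/7*x_2 - 1/2 to the basis.

The other S-polynomials (S(h_2,k_3), S(h_1,k_4), S(h_2,k_4), S(h_1,k_5), S(h_2,k_5), S(k_3,k_5), S(k_4,k_5)) all reduce to 0 modulo the current basis, so we have a Gröbner basis.
Inter-reduce: drop elements whose leading term is divisible by another's, tail-reduce, and make monic.
Reduced Gröbner basis: {x_1 + 24/7*x_2**3 + 20/7*x_2**2 - 117/14*x_2 + 15/14, x_2**4 + 5/6*x_2**3 - 39/16*x_2**2 + 11/24*x_2 + 7/48}.

The two bases agree; hence the ideals are identical.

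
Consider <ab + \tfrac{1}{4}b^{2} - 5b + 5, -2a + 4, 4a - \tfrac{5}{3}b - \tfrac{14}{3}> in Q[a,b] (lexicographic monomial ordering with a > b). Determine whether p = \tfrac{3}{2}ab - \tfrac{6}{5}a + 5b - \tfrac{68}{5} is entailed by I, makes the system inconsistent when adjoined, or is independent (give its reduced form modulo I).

\tfrac{3}{2}ab - \tfrac{6}{5}a + 5b - \tfrac{68}{5} lies in I (it reduces to 0).

First compute the reduced Gröbner basis of I by Buchberger's algorithm.
f_1 = ab + \tfrac{1}{4}b^{2} - 5b + 5, LT = ab.
f_2 = -2a + 4, LT = a.
f_3 = 4a - \tfrac{5}{3}b - \tfrac{14}{3}, LT = a.

S(f_1,f_2): lcm = ab. S = \tfrac{1}{4}b^{2} - 3b + 5.
  leading term b^{2}: no divisor's leading term divides it; move \tfrac{1}{4}b^{2} to the remainder.
  leading term b: no divisor's leading term divides it; move -3b to the remainder.
  leading term 1: no divisor's leading term divides it; move 5 to the remainder.
  remainder \tfrac{1}{4}b^{2} - 3b + 5 ≠ 0; add h_4 = \tfrac{1}{4}b^{2} - 3b + 5 to the basis.

S(f_1,f_3): lcm = ab. S = \tfrac{2}{3}b^{2} - \tfrac{23}{6}b + 5.
  leading term b^{2}: subtract (\tfrac{8}{3})·h_4 from \tfrac{2}{3}b^{2} - \tfrac{23}{6}b + 5 → \tfrac{25}{6}b - \tfrac{25}{3}
  leading term b: no divisor's leading term divides it; move \tfrac{25}{6}b to the remainder.
  leading term 1: no divisor's leading term divides it; move -\tfrac{25}{3} to the remainder.
  remainder \tfrac{25}{6}b - \tfrac{25}{3} ≠ 0; add h_5 = \tfrac{25}{6}b - \tfrac{25}{3} to the basis.

S(f_2,f_3): lcm = a. S = \tfrac{5}{12}b - \tfrac{5}{6}.
  leading term b: subtract (\tfrac{1}{10})·h_5 from \tfrac{5}{12}b - \tfrac{5}{6} → 0
  remainder 0.

S(f_1,h_4): lcm = ab^{2}. S = 12ab - 20a + \tfrac{1}{4}b^{3} - 5b^{2} + 5b.
  leading term ab: subtract (12)·f_1 from 12ab - 20a + \tfrac{1}{4}b^{3} - 5b^{2} + 5b → -20a + \tfrac{1}{4}b^{3} - 8b^{2} + 65b - 60
  leading term a: subtract (10)·f_2 from -20a + \tfrac{1}{4}b^{3} - 8b^{2} + 65b - 60 → \tfrac{1}{4}b^{3} - 8b^{2} + 65b - 100
  leading term b^{3}: subtract (b)·h_4 from \tfrac{1}{4}b^{3} - 8b^{2} + 65b - 100 → -5b^{2} + 60b - 100
  leading term b^{2}: subtract (-20)·h_4 from -5b^{2} + 60b - 100 → 0
  remainder 0.

S(f_2,h_4): leading monomials are coprime, so the S-polynomial reduces to 0 (Buchberger's first criterion).
S(f_3,h_4): leading monomials are coprime, so the S-polynomial reduces to 0 (Buchberger's first criterion).
S(f_1,h_5): lcm = ab. S = 2a + \tfrac{1}{4}b^{2} - 5b + 5.
  leading term a: subtract (-1)·f_2 from 2a + \tfrac{1}{4}b^{2} - 5b + 5 → \tfrac{1}{4}b^{2} - 5b + 9
  leading term b^{2}: subtract (1)·h_4 from \tfrac{1}{4}b^{2} - 5b + 9 → -2b + 4
  leading term b: subtract (-\tfrac{12}{25})·h_5 from -2b + 4 → 0
  remainder 0.

S(f_2,h_5): leading monomials are coprime, so the S-polynomial reduces to 0 (Buchberger's first criterion).
S(f_3,h_5): leading monomials are coprime, so the S-polynomial reduces to 0 (Buchberger's first criterion).
S(h_4,h_5): lcm = b^{2}. S = -10b + 20.
  leading term b: subtract (-\tfrac{12}{5})·h_5 from -10b + 20 → 0
  remainder 0.

Every S-polynomial of the final basis reduces to 0, so we have a Gröbner basis.
Inter-reduce: drop elements whose leading term is divisible by another's, tail-reduce, and make monic.
Reduced Gröbner basis: {a - 2, b - 2}.
Label its elements g_1 = a - 2, g_2 = b - 2.

Reduce p = \tfrac{3}{2}ab - \tfrac{6}{5}a + 5b - \tfrac{68}{5} modulo G:
  leading term ab: subtract (\tfrac{3}{2}b)·g_1 from \tfrac{3}{2}ab - \tfrac{6}{5}a + 5b - \tfrac{68}{5} → -\tfrac{6}{5}a + 8b - \tfrac{68}{5}
  leading term a: subtract (-\tfrac{6}{5})·g_1 from -\tfrac{6}{5}a + 8b - \tfrac{68}{5} → 8b - 16
  leading term b: subtract (8)·g_2 from 8b - 16 → 0
  normal form = 0.
Since the normal form is 0, p ∈ I.

Ideal membership is decidable via reduction modulo a Gröbner basis.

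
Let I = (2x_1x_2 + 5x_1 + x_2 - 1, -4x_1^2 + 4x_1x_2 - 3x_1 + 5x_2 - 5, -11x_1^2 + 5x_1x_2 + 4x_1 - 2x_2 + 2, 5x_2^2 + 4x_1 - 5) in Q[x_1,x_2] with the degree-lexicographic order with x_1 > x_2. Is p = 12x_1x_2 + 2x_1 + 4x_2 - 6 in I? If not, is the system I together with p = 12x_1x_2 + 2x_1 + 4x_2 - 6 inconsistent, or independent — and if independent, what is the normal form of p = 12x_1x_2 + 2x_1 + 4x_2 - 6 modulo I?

First compute the reduced Gröbner basis of I by Buchberger's algorithm.
f_1 = 2x_1x_2 + 5x_1 + x_2 - 1, LT = x_1x_2.
f_2 = -4x_1^2 + 4x_1x_2 - 3x_1 + 5x_2 - 5, LT = x_1^2.
f_3 = -11x_1^2 + 5x_1x_2 + 4x_1 - 2x_2 + 2, LT = x_1^2.
f_4 = 5x_2^2 + 4x_1 - 5, LT = x_2^2.

S(f_1,f_2): lcm = x_1^2x_2. S = x_1x_2^2 + 5/2x_1^2 - 1/4x_1x_2 + 5/4x_2^2 - 1/2x_1 - 5/4x_2.
  leading term x_1x_2^2: subtract (1/2x_2)·f_1 from x_1x_2^2 + 5/2x_1^2 - 1/4x_1x_2 + 5/4x_2^2 - 1/2x_1 - 5/4x_2 → 5/2x_1^2 - 11/4x_1x_2 + 3/4x_2^2 - 1/2x_1 - 3/4x_2
  leading term x_1^2: subtract (-5/8)·f_2 from 5/2x_1^2 - 11/4x_1x_2 + 3/4x_2^2 - 1/2x_1 - 3/4x_2 → -1/4x_1x_2 + 3/4x_2^2 - 19/8x_1 + 19/8x_2 - 25/8
  leading term x_1x_2: subtract (-1/8)·f_1 from -1/4x_1x_2 + 3/4x_2^2 - 19/8x_1 + 19/8x_2 - 25/8 → 3/4x_2^2 - 7/4x_1 + 5/2x_2 - 13/4
  leading term x_2^2: subtract (3/20)·f_4 from 3/4x_2^2 - 7/4x_1 + 5/2x_2 - 13/4 → -47/20x_1 + 5/2x_2 - 5/2
  leading term x_1: no divisor's leading term divides it; move -47/20x_1 to the remainder.
  leading term x_2: no divisor's leading term divides it; move 5/2x_2 to the remainder.
  leading term 1: no divisor's leading term divides it; move -5/2 to the remainder.
  remainder -47/20x_1 + 5/2x_2 - 5/2 ≠ 0; add h_5 = -47/20x_1 + 5/2x_2 - 5/2 to the basis.

S(f_1,f_3): lcm = x_1^2x_2. S = 5/11x_1x_2^2 + 5/2x_1^2 + 19/22x_1x_2 - 2/11x_2^2 - 1/2x_1 + 2/11x_2.
  leading term x_1x_2^2: subtract (5/22x_2)·f_1 from 5/11x_1x_2^2 + 5/2x_1^2 + 19/22x_1x_2 - 2/11x_2^2 - 1/2x_1 + 2/11x_2 → 5/2x_1^2 - 3/11x_1x_2 - 9/22x_2^2 - 1/2x_1 + 9/22x_2
  leading term x_1^2: subtract (-5/8)·f_2 from 5/2x_1^2 - 3/11x_1x_2 - 9/22x_2^2 - 1/2x_1 + 9/22x_2 → 49/22x_1x_2 - 9/22x_2^2 - 19/8x_1 + 311/88x_2 - 25/8
  leading term x_1x_2: subtract (49/44)·f_1 from 49/22x_1x_2 - 9/22x_2^2 - 19/8x_1 + 311/88x_2 - 25/8 → -9/22x_2^2 - 699/88x_1 + 213/88x_2 - 177/88
  leading term x_2^2: subtract (-9/110)·f_4 from -9/22x_2^2 - 699/88x_1 + 213/88x_2 - 177/88 → -3351/440x_1 + 213/88x_2 - 213/88
  leading term x_1: subtract (3351/1034)·h_5 from -3351/440x_1 + 213/88x_2 - 213/88 → -23499/4136x_2 + 23499/4136
  leading term x_2: no divisor's leading term divides it; move -23499/4136x_2 to the remainder.
  leading term 1: no divisor's leading term divides it; move 23499/4136 to the remainder.
  remainder -23499/4136x_2 + 23499/4136 ≠ 0; add h_6 = -23499/4136x_2 + 23499/4136 to the basis.

The other S-polynomials (S(f_1,f_4), S(f_2,f_3), S(f_2,f_4), S(f_3,f_4), S(f_1,h_5), S(f_2,h_5), S(f_3,h_5), S(f_4,h_5), S(f_1,h_6), S(f_2,h_6), S(f_3,h_6), S(f_4,h_6), S(h_5,h_6)) all reduce to 0 modulo the current basis, so we have a Gröbner basis.
Inter-reduce: drop elements whose leading term is divisible by another's, tail-reduce, and make monic.
Reduced Gröbner basis: {x_1, x_2 - 1}.
Label its elements g_1 = x_1, g_2 = x_2 - 1.

Reduce p = 12x_1x_2 + 2x_1 + 4x_2 - 6 modulo G:
  leading term x_1x_2: subtract (12x_2)·g_1 from 12x_1x_2 + 2x_1 + 4x_2 - 6 → 2x_1 + 4x_2 - 6
  leading term x_1: subtract (2)·g_1 from 2x_1 + 4x_2 - 6 → 4x_2 - 6
  leading term x_2: subtract (4)·g_2 from 4x_2 - 6 → -2
  leading term 1: no divisor's leading term divides it; move -2 to the remainder.
  normal form = -2.
The normal form is nonzero, so p ∉ I. Since p minus its normal form lies in I, I + (p) = I + (r) where r = -2; decide whether this ideal is the whole ring.
Here r = -2 is a nonzero constant, hence a unit: 1 ∈ I + (p), the Gröbner basis of I + (p) is {1}, and the enlarged system has no common solution — adjoining p is inconsistent.

Adjoining 12x_1x_2 + 2x_1 + 4x_2 - 6 makes the ideal the whole ring: the system is inconsistent.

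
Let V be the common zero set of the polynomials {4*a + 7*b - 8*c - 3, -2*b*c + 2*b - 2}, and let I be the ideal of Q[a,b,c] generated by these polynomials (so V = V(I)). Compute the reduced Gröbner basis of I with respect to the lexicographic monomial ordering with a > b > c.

Buchberger's algorithm terminates because the ascending chain of leading-term ideals stabilizes.

f_1 = 4*a + 7*b - 8*c - 3, LT = a.
f_2 = -2*b*c + 2*b - 2, LT = b*c.

The S-polynomials (S(f_1,f_2)) all reduce to 0 modulo the current basis, so we have a Gröbner basis.

G = {a + 7/4*b - 2*c - 3/4, b*c - b + 1}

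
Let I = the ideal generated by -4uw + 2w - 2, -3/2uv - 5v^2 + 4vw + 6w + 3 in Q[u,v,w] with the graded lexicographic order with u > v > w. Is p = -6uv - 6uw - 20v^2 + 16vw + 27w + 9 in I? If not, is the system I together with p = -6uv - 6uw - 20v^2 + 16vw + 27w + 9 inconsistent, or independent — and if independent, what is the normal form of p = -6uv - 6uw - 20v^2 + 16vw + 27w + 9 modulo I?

-6uv - 6uw - 20v^2 + 16vw + 27w + 9 lies in I (it reduces to 0).

First compute the reduced Gröbner basis of I by Buchberger's algorithm.
f_1 = -4uw + 2w - 2, LT = uw.
f_2 = -3/2uv - 5v^2 + 4vw + 6w + 3, LT = uv.

S(f_1,f_2): lcm = uvw. S = -10/3v^2w + 8/3vw^2 - 1/2vw + 4w^2 + 1/2v + 2w.
  leading term v^2w: no divisor's leading term divides it; move -10/3v^2w to the remainder.
  leading term vw^2: no divisor's leading term divides it; move 8/3vw^2 to the remainder.
  leading term vw: no divisor's leading term divides it; move -1/2vw to the remainder.
  leading term w^2: no divisor's leading term divides it; move 4w^2 to the remainder.
  leading term v: no divisor's leading term divides it; move 1/2v to the remainder.
  leading term w: no divisor's leading term divides it; move 2w to the remainder.
  remainder -10/3v^2w + 8/3vw^2 - 1/2vw + 4w^2 + 1/2v + 2w ≠ 0; add h_3 = -10/3v^2w + 8/3vw^2 - 1/2vw + 4w^2 + 1/2v + 2w to the basis.

The other S-polynomials (S(f_1,h_3), S(f_2,h_3)) all reduce to 0 modulo the current basis, so we have a Gröbner basis.
Inter-reduce: drop elements whose leading term is divisible by another's, tail-reduce, and make monic.
Reduced Gröbner basis: {v^2w - 4/5vw^2 + 3/20vw - 6/5w^2 - 3/20v - 3/5w, uv + 10/3v^2 - 8/3vw - 4w - 2, uw - 1/2w + 1/2}.
Label its elements g_1 = v^2w - 4/5vw^2 + 3/20vw - 6/5w^2 - 3/20v - 3/5w, g_2 = uv + 10/3v^2 - 8/3vw - 4w - 2, g_3 = uw - 1/2w + 1/2.

Reduce p = -6uv - 6uw - 20v^2 + 16vw + 27w + 9 modulo G:
  leading term uv: subtract (-6)·g_2 from -6uv - 6uw - 20v^2 + 16vw + 27w + 9 → -6uw + 3w - 3
  leading term uw: subtract (-6)·g_3 from -6uw + 3w - 3 → 0
  normal form = 0.
Since the normal form is 0, p ∈ I.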